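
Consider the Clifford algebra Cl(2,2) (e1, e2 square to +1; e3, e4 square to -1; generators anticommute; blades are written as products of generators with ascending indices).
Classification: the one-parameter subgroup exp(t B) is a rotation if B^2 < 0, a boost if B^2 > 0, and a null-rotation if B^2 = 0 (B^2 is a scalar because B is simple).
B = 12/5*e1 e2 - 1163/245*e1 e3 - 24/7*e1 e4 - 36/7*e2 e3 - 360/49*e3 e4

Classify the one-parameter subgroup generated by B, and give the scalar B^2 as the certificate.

B^2 term by term: the squares give (12/5)^2*(e1 e2)^2 + (-1163/245)^2*(e1 e3)^2 + (-24/7)^2*(e1 e4)^2 + (-36/7)^2*(e2 e3)^2 + (-360/49)^2*(e3 e4)^2 = 144/25*(-1) + 1352569/60025*(+1) + 576/49*(+1) + 1296/49*(+1) + 129600/2401*(-1) = 1 (each basis 2-blade squares to minus the product of its generators' squares); cross terms between blades sharing an index anticommute and cancel; the commuting (index-disjoint) pairs give grade-4 terms 2*c*c'*(blade product), which cancel blade by blade — e1 e2 e3 e4: -1728/49 + 1728/49 = 0 — confirming B is simple. So B^2 = 1.
Answer: boost, certificate B^2 = 1. No conjugation can change B^2 = 1; the sign gives the class.


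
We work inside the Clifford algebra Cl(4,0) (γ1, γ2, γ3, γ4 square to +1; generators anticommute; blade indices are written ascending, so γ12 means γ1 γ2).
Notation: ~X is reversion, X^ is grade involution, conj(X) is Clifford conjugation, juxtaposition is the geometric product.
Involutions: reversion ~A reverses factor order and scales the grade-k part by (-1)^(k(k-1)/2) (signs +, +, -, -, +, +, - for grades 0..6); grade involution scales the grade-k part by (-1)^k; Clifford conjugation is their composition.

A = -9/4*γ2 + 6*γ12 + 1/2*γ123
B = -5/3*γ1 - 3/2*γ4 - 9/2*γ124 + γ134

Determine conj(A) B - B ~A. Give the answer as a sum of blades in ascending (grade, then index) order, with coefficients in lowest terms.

first term: -10*γ2 - 27*γ4 + 15/4*γ12 + 81/8*γ14 - 5/6*γ23 - 23/8*γ24 + 9/4*γ34 + 9*γ124 + 6*γ234 - 3*γ1234
second term: 10*γ2 - 27*γ4 + 15/4*γ12 - 81/8*γ14 + 5/6*γ23 - 23/8*γ24 + 9/4*γ34 + 9*γ124 - 6*γ234 - 3*γ1234
Answer: -20*γ2 + 81/4*γ14 - 5/3*γ23 + 12*γ234


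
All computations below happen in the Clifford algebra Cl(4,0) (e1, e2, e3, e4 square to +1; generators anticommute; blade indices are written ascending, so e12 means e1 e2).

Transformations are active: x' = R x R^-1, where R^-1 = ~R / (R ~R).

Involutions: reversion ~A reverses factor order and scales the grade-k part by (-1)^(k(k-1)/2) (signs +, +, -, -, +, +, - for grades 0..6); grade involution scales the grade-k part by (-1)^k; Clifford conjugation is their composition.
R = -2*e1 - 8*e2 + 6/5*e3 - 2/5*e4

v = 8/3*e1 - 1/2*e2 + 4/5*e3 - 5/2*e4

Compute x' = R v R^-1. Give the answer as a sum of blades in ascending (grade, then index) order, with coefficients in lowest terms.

~R = -2*e1 - 8*e2 + 6/5*e3 - 2/5*e4, and R ~R = 348/5, so R^-1 = ~R / (348/5).
R v = 47/75 + 67/3*e12 - 24/5*e13 + 91/15*e14 - 29/5*e23 + 99/5*e24 - 67/25*e34
Answer: -3527/1305*e1 + 929/2610*e2 - 1693/2175*e3 + 32531/13050*e4


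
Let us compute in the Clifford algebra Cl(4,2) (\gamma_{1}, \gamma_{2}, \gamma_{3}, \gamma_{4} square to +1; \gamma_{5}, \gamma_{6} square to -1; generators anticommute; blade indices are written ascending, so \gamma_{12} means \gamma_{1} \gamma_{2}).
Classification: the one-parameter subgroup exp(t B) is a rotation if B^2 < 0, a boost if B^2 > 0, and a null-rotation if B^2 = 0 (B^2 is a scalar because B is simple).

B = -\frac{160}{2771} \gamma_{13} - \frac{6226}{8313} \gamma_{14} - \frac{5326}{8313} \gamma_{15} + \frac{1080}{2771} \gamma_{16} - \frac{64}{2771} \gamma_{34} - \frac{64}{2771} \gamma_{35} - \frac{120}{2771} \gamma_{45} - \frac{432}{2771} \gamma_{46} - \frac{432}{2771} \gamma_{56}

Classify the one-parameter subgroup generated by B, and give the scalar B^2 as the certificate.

B^2 term by term: the squares give (-\frac{160}{2771})^2*(\gamma_{13})^2 + (-\frac{6226}{8313})^2*(\gamma_{14})^2 + (-\frac{5326}{8313})^2*(\gamma_{15})^2 + (\frac{1080}{2771})^2*(\gamma_{16})^2 + (-\frac{64}{2771})^2*(\gamma_{34})^2 + (-\frac{64}{2771})^2*(\gamma_{35})^2 + (-\frac{120}{2771})^2*(\gamma_{45})^2 + (-\frac{432}{2771})^2*(\gamma_{46})^2 + (-\frac{432}{2771})^2*(\gamma_{56})^2 = \frac{25600}{7678441}*(-1) + \frac{38763076}{69105969}*(-1) + \frac{28366276}{69105969}*(+1) + \frac{1166400}{7678441}*(+1) + \frac{4096}{7678441}*(-1) + \frac{4096}{7678441}*(+1) + \frac{14400}{7678441}*(+1) + \frac{186624}{7678441}*(+1) + \frac{186624}{7678441}*(-1) = 0 (each basis 2-blade squares to minus the product of its generators' squares); cross terms between blades sharing an index anticommute and cancel; the commuting (index-disjoint) pairs give grade-4 terms 2*c*c'*(blade product), which cancel blade by blade — \gamma_{1345}: \frac{38400}{7678441} - \frac{796928}{23035323} + \frac{681728}{23035323} = 0; \gamma_{1346}: \frac{138240}{7678441} - \frac{138240}{7678441} = 0; \gamma_{1356}: \frac{138240}{7678441} - \frac{138240}{7678441} = 0; \gamma_{1456}: \frac{1793088}{7678441} - \frac{1533888}{7678441} - \frac{259200}{7678441} = 0; \gamma_{3456}: \frac{55296}{7678441} - \frac{55296}{7678441} = 0 — confirming B is simple. So B^2 = 0.
Answer: null-rotation, certificate B^2 = 0. Note: conjugating B changes its blade decomposition but never the scalar B^2 = 0, whose sign settles the classification.


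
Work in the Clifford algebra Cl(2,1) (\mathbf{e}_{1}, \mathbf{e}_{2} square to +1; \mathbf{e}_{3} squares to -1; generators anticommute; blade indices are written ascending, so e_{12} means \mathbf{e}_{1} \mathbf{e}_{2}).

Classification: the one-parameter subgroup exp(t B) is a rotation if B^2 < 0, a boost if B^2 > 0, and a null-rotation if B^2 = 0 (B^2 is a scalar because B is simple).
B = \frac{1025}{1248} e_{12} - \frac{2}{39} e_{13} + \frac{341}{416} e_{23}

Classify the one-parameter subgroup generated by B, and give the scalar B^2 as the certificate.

B^2 term by term: the squares give (\frac{1025}{1248})^2*(e_{12})^2 + (-\frac{2}{39})^2*(e_{13})^2 + (\frac{341}{416})^2*(e_{23})^2 = \frac{1050625}{1557504}*(-1) + \frac{4}{1521}*(+1) + \frac{116281}{173056}*(+1) = 0 (each basis 2-blade squares to minus the product of its generators' squares); cross terms between blades sharing an index anticommute and cancel. So B^2 = 0.
Answer: null-rotation, certificate B^2 = 0. Note: conjugating B changes its blade decomposition but never the scalar B^2 = 0, whose sign settles the classification.


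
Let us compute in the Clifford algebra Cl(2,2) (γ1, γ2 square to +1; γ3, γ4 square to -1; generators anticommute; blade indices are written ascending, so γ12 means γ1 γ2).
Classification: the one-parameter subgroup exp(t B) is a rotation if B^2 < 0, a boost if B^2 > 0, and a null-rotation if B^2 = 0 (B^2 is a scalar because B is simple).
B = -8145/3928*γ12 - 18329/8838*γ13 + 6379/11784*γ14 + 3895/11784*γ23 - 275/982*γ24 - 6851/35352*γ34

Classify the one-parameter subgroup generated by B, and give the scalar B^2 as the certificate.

B^2 term by term: the squares give (-8145/3928)^2*(γ12)^2 + (-18329/8838)^2*(γ13)^2 + (6379/11784)^2*(γ14)^2 + (3895/11784)^2*(γ23)^2 + (-275/982)^2*(γ24)^2 + (-6851/35352)^2*(γ34)^2 = 66341025/15429184*(-1) + 335952241/78110244*(+1) + 40691641/138862656*(+1) + 15171025/138862656*(+1) + 75625/964324*(+1) + 46936201/1249763904*(-1) = 4/9 (each basis 2-blade squares to minus the product of its generators' squares); cross terms between blades sharing an index anticommute and cancel; the commuting (index-disjoint) pairs give grade-4 terms 2*c*c'*(blade product), which cancel blade by blade — γ1234: 6200155/7714592 - 5040475/4339458 + 24846205/69431328 = 0 — confirming B is simple. So B^2 = 4/9.
Answer: boost, certificate B^2 = 4/9. The scalar 4/9 is the complete invariant here: its sign names the subgroup type.


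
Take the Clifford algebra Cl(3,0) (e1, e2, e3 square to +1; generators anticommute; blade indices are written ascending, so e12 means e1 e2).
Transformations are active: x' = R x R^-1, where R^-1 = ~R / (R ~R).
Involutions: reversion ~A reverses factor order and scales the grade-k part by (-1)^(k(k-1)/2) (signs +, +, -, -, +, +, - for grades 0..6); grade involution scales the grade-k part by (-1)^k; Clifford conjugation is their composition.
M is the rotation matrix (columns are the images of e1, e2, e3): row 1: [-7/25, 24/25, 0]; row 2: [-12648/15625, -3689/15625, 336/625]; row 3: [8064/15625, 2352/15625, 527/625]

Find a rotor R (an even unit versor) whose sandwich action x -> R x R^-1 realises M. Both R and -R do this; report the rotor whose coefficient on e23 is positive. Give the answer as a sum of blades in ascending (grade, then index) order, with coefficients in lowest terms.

Method: write R = a + b12*e12 + b13*e13 + b23*e23 with a^2 + b12^2 + b13^2 + b23^2 = 1 (so R^-1 = ~R). Expanding the columns R e_j ~R gives tr M = 4a^2 - 1 and, from the antisymmetric part, M21 - M12 = -4a*b12, M13 - M31 = 4a*b13, M32 - M23 = -4a*b23.
Here tr M = 5111/15625, so a^2 = (1 + tr M)/4 = 5184/15625 and a = ±72/125. Taking a = 72/125: M21 - M12 = -27648/15625, M13 - M31 = -8064/15625, M32 - M23 = -6048/15625, giving b12 = 96/125, b13 = -28/125, b23 = 21/125, i.e. R = 72/125 + 96/125*e12 - 28/125*e13 + 21/125*e23.
Its e23 coefficient is already positive.
Answer: 72/125 + 96/125*e12 - 28/125*e13 + 21/125*e23. Why the constraint matters: R and -R act identically through the sandwich — M has trace 5111/15625 either way — so only the sign condition on e23 picks one of the two preimages.


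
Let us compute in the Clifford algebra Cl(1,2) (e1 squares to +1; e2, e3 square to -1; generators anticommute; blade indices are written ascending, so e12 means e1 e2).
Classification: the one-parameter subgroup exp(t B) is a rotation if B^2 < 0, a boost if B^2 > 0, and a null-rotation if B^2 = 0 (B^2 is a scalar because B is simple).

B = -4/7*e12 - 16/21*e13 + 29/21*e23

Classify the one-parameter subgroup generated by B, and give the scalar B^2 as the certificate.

B^2 term by term: the squares give (-4/7)^2*(e12)^2 + (-16/21)^2*(e13)^2 + (29/21)^2*(e23)^2 = 16/49*(+1) + 256/441*(+1) + 841/441*(-1) = -1 (each basis 2-blade squares to minus the product of its generators' squares); cross terms between blades sharing an index anticommute and cancel. So B^2 = -1.
Answer: rotation, certificate B^2 = -1. B^2 = -1 is basis-independent, so its sign is the whole story.


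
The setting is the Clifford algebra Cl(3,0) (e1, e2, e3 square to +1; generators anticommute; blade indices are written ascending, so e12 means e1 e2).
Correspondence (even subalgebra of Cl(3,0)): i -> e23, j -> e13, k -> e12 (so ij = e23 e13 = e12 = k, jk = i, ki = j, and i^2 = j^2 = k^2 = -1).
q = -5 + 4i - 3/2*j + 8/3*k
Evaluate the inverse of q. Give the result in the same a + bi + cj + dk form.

In blades: q = -5 + 8/3*e12 - 3/2*e13 + 4*e23.
With qbar = -5 - 8/3*e12 + 3/2*e13 - 4*e23 (scalar fixed, mapped units negated), q qbar = 1813/36 (the sum of squared coefficients), so q^-1 = qbar / (1813/36) = -180/1813 - 96/1813*e12 + 54/1813*e13 - 144/1813*e23; translating back:
Answer: -180/1813 - 144/1813*i + 54/1813*j - 96/1813*k


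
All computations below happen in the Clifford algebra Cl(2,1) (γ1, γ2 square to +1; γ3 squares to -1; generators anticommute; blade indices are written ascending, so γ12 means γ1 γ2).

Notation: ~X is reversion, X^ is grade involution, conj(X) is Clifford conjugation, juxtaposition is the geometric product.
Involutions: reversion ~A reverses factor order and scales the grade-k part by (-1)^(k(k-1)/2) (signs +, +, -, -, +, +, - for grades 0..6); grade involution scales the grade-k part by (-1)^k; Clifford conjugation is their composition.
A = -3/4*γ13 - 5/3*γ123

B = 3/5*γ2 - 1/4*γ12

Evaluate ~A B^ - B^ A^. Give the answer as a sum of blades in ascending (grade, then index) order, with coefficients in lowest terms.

first term: 5/12*γ3 + γ13 - 3/16*γ23 + 9/20*γ123
second term: 5/12*γ3 + γ13 - 3/16*γ23 - 9/20*γ123
Answer: 9/10*γ123


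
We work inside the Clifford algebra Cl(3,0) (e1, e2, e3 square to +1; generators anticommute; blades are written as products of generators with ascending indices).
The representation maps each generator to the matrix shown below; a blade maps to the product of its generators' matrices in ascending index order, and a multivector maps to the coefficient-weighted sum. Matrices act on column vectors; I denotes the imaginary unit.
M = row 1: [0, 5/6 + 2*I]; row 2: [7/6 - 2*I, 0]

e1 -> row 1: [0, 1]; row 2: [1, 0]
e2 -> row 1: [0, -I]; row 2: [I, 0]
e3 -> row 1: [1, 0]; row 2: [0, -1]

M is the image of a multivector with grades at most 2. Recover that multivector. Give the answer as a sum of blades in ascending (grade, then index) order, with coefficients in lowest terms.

Method: 1, rho(e1), rho(e2), rho(e3) form a trace-orthogonal basis of the 2x2 complex matrices (tr(X Y) = 2 if X = Y, else 0), so M = m0*1 + m1*rho(e1) + m2*rho(e2) + m3*rho(e3) with m0 = tr(M)/2 = 0, m1 = tr(M rho(e1))/2 = 1, m2 = tr(M rho(e2))/2 = -2 - I/6, m3 = tr(M rho(e3))/2 = 0.
Multiplying table entries, the bivector images are rho(e1 e2) = I*rho(e3), rho(e1 e3) = -I*rho(e2), rho(e2 e3) = I*rho(e1); with real blade coefficients the real parts of m0..m3 are the coefficients of 1, e1, e2, e3 and the imaginary parts give the bivectors (e2 e3: Im m1, e1 e3: -Im m2, e1 e2: Im m3).
Answer: e1 - 2*e2 + 1/6*e1 e3


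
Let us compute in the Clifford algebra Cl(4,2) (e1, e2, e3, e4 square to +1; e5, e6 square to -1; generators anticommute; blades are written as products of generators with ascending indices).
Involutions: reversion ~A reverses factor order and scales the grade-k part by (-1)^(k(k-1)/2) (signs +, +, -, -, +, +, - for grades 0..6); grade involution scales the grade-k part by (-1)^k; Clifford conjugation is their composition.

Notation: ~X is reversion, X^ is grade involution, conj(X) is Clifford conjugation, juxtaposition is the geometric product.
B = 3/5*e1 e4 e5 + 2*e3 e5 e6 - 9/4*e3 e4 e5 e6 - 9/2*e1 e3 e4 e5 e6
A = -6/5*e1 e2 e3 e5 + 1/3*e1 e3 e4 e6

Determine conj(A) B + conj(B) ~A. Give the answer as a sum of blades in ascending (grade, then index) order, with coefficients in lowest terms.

first term: -3/2*e5 + 3/4*e1 e5 - 12/5*e1 e2 e6 + 2/3*e1 e4 e5 + 18/25*e2 e3 e4 + 27/5*e2 e4 e6 - 1/5*e3 e5 e6 - 27/10*e1 e2 e4 e6
second term: 3/2*e5 - 3/4*e1 e5 - 12/5*e1 e2 e6 + 2/3*e1 e4 e5 + 18/25*e2 e3 e4 + 27/5*e2 e4 e6 - 1/5*e3 e5 e6 - 27/10*e1 e2 e4 e6
Answer: -24/5*e1 e2 e6 + 4/3*e1 e4 e5 + 36/25*e2 e3 e4 + 54/5*e2 e4 e6 - 2/5*e3 e5 e6 - 27/5*e1 e2 e4 e6


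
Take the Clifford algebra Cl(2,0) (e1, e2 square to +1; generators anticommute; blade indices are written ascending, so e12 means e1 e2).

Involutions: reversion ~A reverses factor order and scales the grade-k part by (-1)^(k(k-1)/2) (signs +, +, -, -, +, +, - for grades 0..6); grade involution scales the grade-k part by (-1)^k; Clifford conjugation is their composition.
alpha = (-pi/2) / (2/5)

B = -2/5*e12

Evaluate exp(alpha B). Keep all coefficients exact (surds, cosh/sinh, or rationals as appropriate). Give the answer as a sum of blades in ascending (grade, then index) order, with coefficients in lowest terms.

B^2 = (-2/5)^2*(e12)^2 = 4/25*(-1) = -4/25 (a basis 2-blade squares to minus the product of its generators' squares).
B^2 = -4/25 — a negative square means the series sums to a rotation: l = 2/5, alpha*l = -pi/2, so exp(alpha B) = cos(-pi/2) + (sin(-pi/2)/(2/5))*B = 0 + (-5/2)*B.
Answer: e12


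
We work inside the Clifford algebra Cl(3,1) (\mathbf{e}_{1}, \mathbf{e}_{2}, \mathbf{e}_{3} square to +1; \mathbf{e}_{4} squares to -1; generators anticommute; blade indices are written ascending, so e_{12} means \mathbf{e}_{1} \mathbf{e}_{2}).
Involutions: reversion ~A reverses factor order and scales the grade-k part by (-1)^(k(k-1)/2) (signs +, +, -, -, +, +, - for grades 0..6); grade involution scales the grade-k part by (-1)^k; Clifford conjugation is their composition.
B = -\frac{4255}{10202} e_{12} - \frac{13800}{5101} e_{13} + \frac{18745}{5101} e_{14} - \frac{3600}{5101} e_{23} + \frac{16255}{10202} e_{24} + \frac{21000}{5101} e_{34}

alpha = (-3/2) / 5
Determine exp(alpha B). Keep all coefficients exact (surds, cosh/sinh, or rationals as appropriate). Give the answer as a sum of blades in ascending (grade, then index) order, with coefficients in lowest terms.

B^2 term by term: the squares give (-\frac{4255}{10202})^2*(e_{12})^2 + (-\frac{13800}{5101})^2*(e_{13})^2 + (\frac{18745}{5101})^2*(e_{14})^2 + (-\frac{3600}{5101})^2*(e_{23})^2 + (\frac{16255}{10202})^2*(e_{24})^2 + (\frac{21000}{5101})^2*(e_{34})^2 = \frac{18105025}{104080804}*(-1) + \frac{190440000}{26020201}*(-1) + \frac{351375025}{26020201}*(+1) + \frac{12960000}{26020201}*(-1) + \frac{264225025}{104080804}*(+1) + \frac{441000000}{26020201}*(+1) = 25 (each basis 2-blade squares to minus the product of its generators' squares); cross terms between blades sharing an index anticommute and cancel; the commuting (index-disjoint) pairs give grade-4 terms 2*c*c'*(blade product), which cancel blade by blade — e_{1234}: -\frac{89355000}{26020201} + \frac{224319000}{26020201} - \frac{134964000}{26020201} = 0 — confirming B is simple. So B^2 = 25.
B^2 = 25 — hyperbolic case — the even/odd split gives cosh and sinh: l = 5, alpha*l = - \frac{3}{2}, so exp(alpha B) = cosh(- \frac{3}{2}) + (sinh(- \frac{3}{2})/5)*B = \cosh{\left(\frac{3}{2} \right)} + (- \frac{\sinh{\left(\frac{3}{2} \right)}}{5})*B.
Answer: \cosh{\left(\frac{3}{2} \right)} + \frac{851 \sinh{\left(\frac{3}{2} \right)}}{10202} e_{12} + \frac{2760 \sinh{\left(\frac{3}{2} \right)}}{5101} e_{13} - \frac{3749 \sinh{\left(\frac{3}{2} \right)}}{5101} e_{14} + \frac{720 \sinh{\left(\frac{3}{2} \right)}}{5101} e_{23} - \frac{3251 \sinh{\left(\frac{3}{2} \right)}}{10202} e_{24} - \frac{4200 \sinh{\left(\frac{3}{2} \right)}}{5101} e_{34}


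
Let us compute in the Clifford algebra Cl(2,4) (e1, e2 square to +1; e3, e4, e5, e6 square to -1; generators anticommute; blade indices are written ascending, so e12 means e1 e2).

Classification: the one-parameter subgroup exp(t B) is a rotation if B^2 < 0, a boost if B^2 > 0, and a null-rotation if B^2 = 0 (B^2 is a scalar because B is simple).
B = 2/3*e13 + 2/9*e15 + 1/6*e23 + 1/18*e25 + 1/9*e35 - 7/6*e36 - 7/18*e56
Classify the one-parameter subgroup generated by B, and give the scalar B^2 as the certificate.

B^2 term by term: the squares give (2/3)^2*(e13)^2 + (2/9)^2*(e15)^2 + (1/6)^2*(e23)^2 + (1/18)^2*(e25)^2 + (1/9)^2*(e35)^2 + (-7/6)^2*(e36)^2 + (-7/18)^2*(e56)^2 = 4/9*(+1) + 4/81*(+1) + 1/36*(+1) + 1/324*(+1) + 1/81*(-1) + 49/36*(-1) + 49/324*(-1) = -1 (each basis 2-blade squares to minus the product of its generators' squares); cross terms between blades sharing an index anticommute and cancel; the commuting (index-disjoint) pairs give grade-4 terms 2*c*c'*(blade product), which cancel blade by blade — e1235: -2/27 + 2/27 = 0; e1356: -14/27 + 14/27 = 0; e2356: -7/54 + 7/54 = 0 — confirming B is simple. So B^2 = -1.
Answer: rotation, certificate B^2 = -1. Check the certificate: B^2 = -1, and that sign is decisive whatever form B takes.


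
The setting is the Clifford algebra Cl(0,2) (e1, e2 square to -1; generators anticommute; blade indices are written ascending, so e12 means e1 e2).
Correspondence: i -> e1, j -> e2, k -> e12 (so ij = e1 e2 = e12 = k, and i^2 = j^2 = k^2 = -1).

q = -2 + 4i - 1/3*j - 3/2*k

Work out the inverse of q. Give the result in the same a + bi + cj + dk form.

In blades: q = -2 + 4*e1 - 1/3*e2 - 3/2*e12.
With qbar = -2 - 4*e1 + 1/3*e2 + 3/2*e12 (scalar fixed, mapped units negated), q qbar = 805/36 (the sum of squared coefficients), so q^-1 = qbar / (805/36) = -72/805 - 144/805*e1 + 12/805*e2 + 54/805*e12; translating back:
Answer: -72/805 - 144/805*i + 12/805*j + 54/805*k


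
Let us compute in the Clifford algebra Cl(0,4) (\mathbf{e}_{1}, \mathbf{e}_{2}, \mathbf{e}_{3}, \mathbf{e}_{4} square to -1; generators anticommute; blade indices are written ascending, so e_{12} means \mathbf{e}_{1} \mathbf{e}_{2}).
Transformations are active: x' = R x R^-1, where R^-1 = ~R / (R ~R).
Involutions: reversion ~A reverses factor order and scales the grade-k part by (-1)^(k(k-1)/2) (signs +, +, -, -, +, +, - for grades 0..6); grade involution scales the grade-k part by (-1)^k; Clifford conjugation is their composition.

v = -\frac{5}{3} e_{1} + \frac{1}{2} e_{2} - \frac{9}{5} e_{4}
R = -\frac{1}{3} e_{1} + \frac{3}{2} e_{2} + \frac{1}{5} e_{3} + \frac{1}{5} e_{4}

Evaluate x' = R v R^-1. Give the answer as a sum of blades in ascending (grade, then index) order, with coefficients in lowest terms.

~R = -\frac{1}{3} e_{1} + \frac{3}{2} e_{2} + \frac{1}{5} e_{3} + \frac{1}{5} e_{4}, and R ~R = -\frac{2197}{900}, so R^-1 = ~R / (-\frac{2197}{900}).
R v = -\frac{851}{900} + \frac{7}{3} e_{12} + \frac{1}{3} e_{13} + \frac{14}{15} e_{14} - \frac{1}{10} e_{23} - \frac{14}{5} e_{24} - \frac{9}{25} e_{34}
Answer: \frac{9283}{6591} e_{1} + \frac{2909}{4394} e_{2} + \frac{1702}{10985} e_{3} + \frac{4295}{2197} e_{4}


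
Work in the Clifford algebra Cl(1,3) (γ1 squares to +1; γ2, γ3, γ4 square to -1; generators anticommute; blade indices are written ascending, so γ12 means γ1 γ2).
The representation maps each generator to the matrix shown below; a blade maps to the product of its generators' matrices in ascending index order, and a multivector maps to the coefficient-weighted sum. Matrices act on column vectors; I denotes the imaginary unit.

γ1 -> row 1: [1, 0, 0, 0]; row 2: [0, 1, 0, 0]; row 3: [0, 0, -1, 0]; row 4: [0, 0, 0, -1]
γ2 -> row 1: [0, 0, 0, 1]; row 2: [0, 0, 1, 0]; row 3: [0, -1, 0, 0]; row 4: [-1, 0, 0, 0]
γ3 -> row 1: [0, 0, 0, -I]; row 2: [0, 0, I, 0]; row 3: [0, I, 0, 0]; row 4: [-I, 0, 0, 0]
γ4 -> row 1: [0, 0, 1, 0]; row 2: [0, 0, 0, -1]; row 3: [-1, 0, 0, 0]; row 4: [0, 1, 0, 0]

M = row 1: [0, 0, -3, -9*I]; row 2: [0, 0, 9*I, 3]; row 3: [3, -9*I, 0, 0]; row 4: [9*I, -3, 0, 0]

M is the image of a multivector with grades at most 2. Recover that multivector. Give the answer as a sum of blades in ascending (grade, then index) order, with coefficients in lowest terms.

Method: the blade images are trace-orthogonal — tr(rho(e_A) rho(e_B)^-1) = 4 if A = B and 0 otherwise — and rho(e_A)^-1 = (e_A)^2 * rho(e_A) with (e_A)^2 = +1 or -1, so the coefficient of e_A in the preimage is (e_A)^2 * tr(M rho(e_A))/4.
Nonzero projections over blades of grade <= 2: γ4: (γ4)^2 = -1, tr(M rho(γ4)) = 12, coefficient -3; γ13: (γ13)^2 = +1, tr(M rho(γ13)) = 36, coefficient 9. Every other blade of grade <= 2 projects to 0.
Answer: -3*γ4 + 9*γ13


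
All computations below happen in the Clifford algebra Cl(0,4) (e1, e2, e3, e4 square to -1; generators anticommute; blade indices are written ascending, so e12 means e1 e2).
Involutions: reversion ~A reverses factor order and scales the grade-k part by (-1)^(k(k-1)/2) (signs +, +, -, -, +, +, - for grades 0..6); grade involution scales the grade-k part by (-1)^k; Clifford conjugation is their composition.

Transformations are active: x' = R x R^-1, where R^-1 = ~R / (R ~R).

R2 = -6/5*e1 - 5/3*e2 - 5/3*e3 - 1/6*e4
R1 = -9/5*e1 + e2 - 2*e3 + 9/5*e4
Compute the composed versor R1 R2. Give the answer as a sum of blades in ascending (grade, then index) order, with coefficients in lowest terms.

Distribute over the terms of R1 (each basis-blade product reordered to ascending indices, repeated generators contracted through their squares):
(-9/5*e1) R2 = -54/25 + 3*e12 + 3*e13 + 3/10*e14
(e2) R2 = 5/3 + 6/5*e12 - 5/3*e23 - 1/6*e24
(-2*e3) R2 = -10/3 - 12/5*e13 - 10/3*e23 + 1/3*e34
(9/5*e4) R2 = 3/10 + 54/25*e14 + 3*e24 + 3*e34
Summing the partial products and collecting blades:
Answer: -529/150 + 21/5*e12 + 3/5*e13 + 123/50*e14 - 5*e23 + 17/6*e24 + 10/3*e34


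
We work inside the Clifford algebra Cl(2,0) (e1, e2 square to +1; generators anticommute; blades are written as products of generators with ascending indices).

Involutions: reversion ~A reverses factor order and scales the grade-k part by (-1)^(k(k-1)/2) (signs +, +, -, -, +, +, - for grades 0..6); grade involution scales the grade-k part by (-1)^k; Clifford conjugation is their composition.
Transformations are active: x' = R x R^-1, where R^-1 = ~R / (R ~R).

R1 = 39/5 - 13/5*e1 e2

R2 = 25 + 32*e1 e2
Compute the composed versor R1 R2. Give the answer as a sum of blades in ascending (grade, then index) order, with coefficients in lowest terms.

Distribute over the terms of R1 (each basis-blade product reordered to ascending indices, repeated generators contracted through their squares):
(39/5) R2 = 195 + 1248/5*e1 e2
(-13/5*e1 e2) R2 = 416/5 - 65*e1 e2
Summing the partial products and collecting blades:
Answer: 1391/5 + 923/5*e1 e2


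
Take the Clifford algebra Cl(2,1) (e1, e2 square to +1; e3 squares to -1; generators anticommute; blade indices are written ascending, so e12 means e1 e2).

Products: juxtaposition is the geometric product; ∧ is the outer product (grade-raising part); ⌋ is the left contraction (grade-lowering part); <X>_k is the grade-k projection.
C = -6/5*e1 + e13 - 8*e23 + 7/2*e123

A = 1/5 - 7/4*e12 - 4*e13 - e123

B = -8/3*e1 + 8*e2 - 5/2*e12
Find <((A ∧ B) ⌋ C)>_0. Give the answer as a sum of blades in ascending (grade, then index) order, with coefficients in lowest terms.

step 1: -8/15*e1 + 8/5*e2 - 1/2*e12 + 32*e123
step 2: 2816/25 - 139/12*e3 - 28/5*e13 - 28/15*e23
step 3: 2816/25
Answer: 2816/25


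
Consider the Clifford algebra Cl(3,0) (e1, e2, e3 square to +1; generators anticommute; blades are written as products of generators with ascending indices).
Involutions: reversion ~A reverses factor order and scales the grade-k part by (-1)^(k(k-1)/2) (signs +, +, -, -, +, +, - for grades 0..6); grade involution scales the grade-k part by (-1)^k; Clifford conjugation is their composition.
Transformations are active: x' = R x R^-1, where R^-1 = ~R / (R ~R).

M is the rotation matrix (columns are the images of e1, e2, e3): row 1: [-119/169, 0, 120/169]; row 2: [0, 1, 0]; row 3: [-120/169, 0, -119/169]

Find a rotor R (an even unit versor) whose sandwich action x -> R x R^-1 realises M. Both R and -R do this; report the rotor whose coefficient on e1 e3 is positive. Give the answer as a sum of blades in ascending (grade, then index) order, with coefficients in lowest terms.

Method: write R = a + b12*e1 e2 + b13*e1 e3 + b23*e2 e3 with a^2 + b12^2 + b13^2 + b23^2 = 1 (so R^-1 = ~R). Expanding the columns R e_j ~R gives tr M = 4a^2 - 1 and, from the antisymmetric part, M21 - M12 = -4a*b12, M13 - M31 = 4a*b13, M32 - M23 = -4a*b23.
Here tr M = -69/169, so a^2 = (1 + tr M)/4 = 25/169 and a = ±5/13. Taking a = 5/13: M21 - M12 = 0, M13 - M31 = 240/169, M32 - M23 = 0, giving b12 = 0, b13 = 12/13, b23 = 0, i.e. R = 5/13 + 12/13*e1 e3.
Its e1 e3 coefficient is already positive.
Answer: 5/13 + 12/13*e1 e3. Recall the cover is two-to-one: with M of trace -69/169, both preimages act alike, and the stated e1 e3 sign chooses the sheet.


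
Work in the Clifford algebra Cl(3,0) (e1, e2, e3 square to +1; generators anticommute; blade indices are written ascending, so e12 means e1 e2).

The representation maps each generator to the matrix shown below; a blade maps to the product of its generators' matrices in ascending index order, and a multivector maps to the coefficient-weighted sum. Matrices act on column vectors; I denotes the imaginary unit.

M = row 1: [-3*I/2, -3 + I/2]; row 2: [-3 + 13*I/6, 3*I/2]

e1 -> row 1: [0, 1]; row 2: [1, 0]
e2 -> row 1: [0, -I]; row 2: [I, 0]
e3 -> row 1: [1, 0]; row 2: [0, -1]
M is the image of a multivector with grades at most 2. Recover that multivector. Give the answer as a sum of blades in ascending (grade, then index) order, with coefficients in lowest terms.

Method: 1, rho(e1), rho(e2), rho(e3) form a trace-orthogonal basis of the 2x2 complex matrices (tr(X Y) = 2 if X = Y, else 0), so M = m0*1 + m1*rho(e1) + m2*rho(e2) + m3*rho(e3) with m0 = tr(M)/2 = 0, m1 = tr(M rho(e1))/2 = -3 + 4*I/3, m2 = tr(M rho(e2))/2 = 5/6, m3 = tr(M rho(e3))/2 = -3*I/2.
Multiplying table entries, the bivector images are rho(e12) = I*rho(e3), rho(e13) = -I*rho(e2), rho(e23) = I*rho(e1); with real blade coefficients the real parts of m0..m3 are the coefficients of 1, e1, e2, e3 and the imaginary parts give the bivectors (e23: Im m1, e13: -Im m2, e12: Im m3).
Answer: -3*e1 + 5/6*e2 - 3/2*e12 + 4/3*e23


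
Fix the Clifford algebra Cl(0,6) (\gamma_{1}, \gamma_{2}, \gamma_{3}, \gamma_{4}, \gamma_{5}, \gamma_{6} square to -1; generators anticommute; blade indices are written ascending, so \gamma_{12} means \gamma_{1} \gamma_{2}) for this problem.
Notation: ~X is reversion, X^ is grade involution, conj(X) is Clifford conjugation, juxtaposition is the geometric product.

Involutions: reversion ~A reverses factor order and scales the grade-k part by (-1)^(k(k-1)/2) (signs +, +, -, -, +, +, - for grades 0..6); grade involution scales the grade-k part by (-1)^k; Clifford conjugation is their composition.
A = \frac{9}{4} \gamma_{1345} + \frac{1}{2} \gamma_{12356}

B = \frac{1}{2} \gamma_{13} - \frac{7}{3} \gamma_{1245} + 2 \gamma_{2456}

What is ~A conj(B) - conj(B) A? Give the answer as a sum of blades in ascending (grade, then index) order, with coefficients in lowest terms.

first term: -\frac{21}{4} \gamma_{23} + \frac{9}{8} \gamma_{45} - \gamma_{134} - \frac{1}{4} \gamma_{256} + \frac{7}{6} \gamma_{346} + \frac{9}{2} \gamma_{1236}
second term: \frac{21}{4} \gamma_{23} + \frac{9}{8} \gamma_{45} + \gamma_{134} - \frac{1}{4} \gamma_{256} - \frac{7}{6} \gamma_{346} + \frac{9}{2} \gamma_{1236}
Answer: -\frac{21}{2} \gamma_{23} - 2 \gamma_{134} + \frac{7}{3} \gamma_{346}


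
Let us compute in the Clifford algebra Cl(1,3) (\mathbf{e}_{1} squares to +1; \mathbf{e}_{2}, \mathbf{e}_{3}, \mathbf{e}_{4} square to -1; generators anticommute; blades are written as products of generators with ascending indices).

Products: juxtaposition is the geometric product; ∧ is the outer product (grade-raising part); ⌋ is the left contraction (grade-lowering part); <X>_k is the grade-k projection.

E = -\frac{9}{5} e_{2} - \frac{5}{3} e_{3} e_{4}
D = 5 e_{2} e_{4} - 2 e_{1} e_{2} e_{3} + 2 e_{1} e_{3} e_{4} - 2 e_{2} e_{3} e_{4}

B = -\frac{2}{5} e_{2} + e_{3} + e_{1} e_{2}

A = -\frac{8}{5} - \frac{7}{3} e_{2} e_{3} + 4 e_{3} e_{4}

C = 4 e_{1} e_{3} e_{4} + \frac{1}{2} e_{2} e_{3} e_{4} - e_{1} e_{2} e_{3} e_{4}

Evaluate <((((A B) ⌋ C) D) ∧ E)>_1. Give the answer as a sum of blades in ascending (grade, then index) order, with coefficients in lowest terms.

step 1: \frac{223}{75} e_{2} - \frac{2}{3} e_{3} + 4 e_{4} - \frac{8}{5} e_{1} e_{2} - \frac{7}{3} e_{1} e_{3} - \frac{8}{5} e_{2} e_{3} e_{4} + 4 e_{1} e_{2} e_{3} e_{4}
step 2: \frac{16}{5} - \frac{8}{5} e_{1} - \frac{28}{3} e_{4} - 16 e_{1} e_{3} - \frac{8}{3} e_{1} e_{4} - 2 e_{2} e_{3} - \frac{8}{3} e_{2} e_{4} + \frac{17}{150} e_{3} e_{4} - 4 e_{1} e_{2} e_{3} - \frac{2}{3} e_{1} e_{2} e_{4} - \frac{223}{75} e_{1} e_{3} e_{4}
step 3: \frac{282}{25} - \frac{67}{75} e_{1} - \frac{1961}{25} e_{2} + \frac{32}{3} e_{3} - 36 e_{4} - \frac{482}{25} e_{1} e_{2} + 20 e_{1} e_{3} - 8 e_{1} e_{4} - \frac{521}{30} e_{2} e_{3} + \frac{2246}{75} e_{2} e_{4} - \frac{218}{15} e_{3} e_{4} - \frac{11}{5} e_{1} e_{2} e_{3} + \frac{2083}{75} e_{1} e_{2} e_{4} - \frac{284}{15} e_{1} e_{3} e_{4} - \frac{176}{15} e_{2} e_{3} e_{4} + \frac{968}{15} e_{1} e_{2} e_{3} e_{4}
step 4: -\frac{2538}{125} e_{2} + \frac{201}{125} e_{1} e_{2} + \frac{96}{5} e_{2} e_{3} - \frac{324}{5} e_{2} e_{4} - \frac{94}{5} e_{3} e_{4} + 36 e_{1} e_{2} e_{3} - \frac{72}{5} e_{1} e_{2} e_{4} + \frac{67}{45} e_{1} e_{3} e_{4} + \frac{11767}{75} e_{2} e_{3} e_{4} + \frac{4966}{75} e_{1} e_{2} e_{3} e_{4}
step 5: -\frac{2538}{125} e_{2}
Answer: -\frac{2538}{125} e_{2}


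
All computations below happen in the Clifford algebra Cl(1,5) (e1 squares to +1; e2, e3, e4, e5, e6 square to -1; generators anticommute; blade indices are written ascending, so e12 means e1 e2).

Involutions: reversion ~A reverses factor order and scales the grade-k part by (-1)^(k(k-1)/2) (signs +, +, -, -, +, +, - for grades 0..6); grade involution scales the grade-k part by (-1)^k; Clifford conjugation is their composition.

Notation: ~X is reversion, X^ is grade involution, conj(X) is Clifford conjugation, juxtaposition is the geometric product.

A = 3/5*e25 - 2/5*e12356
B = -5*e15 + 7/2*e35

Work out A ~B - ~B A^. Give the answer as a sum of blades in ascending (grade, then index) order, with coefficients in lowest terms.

first term: -3*e12 - 21/10*e23 - 7/5*e126 - 2*e236
second term: 3*e12 + 21/10*e23 + 7/5*e126 + 2*e236
Answer: -6*e12 - 21/5*e23 - 14/5*e126 - 4*e236


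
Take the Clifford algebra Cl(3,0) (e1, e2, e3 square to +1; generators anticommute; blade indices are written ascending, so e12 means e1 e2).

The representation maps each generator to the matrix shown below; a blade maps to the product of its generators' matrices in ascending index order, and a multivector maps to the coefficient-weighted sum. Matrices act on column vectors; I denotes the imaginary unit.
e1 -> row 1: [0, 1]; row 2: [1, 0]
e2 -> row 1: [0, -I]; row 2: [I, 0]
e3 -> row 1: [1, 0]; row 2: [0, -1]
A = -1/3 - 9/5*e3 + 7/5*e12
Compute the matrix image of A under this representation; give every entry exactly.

Bivector images (products of the table entries): rho(e12) = rho(e1)rho(e2) = row 1: [I, 0]; row 2: [0, -I].
M = (-1/3)*1 + (-9/5)*rho(e3) + (7/5)*rho(e12), summed entrywise (1 is the identity matrix):
Answer: row 1: [-32/15 + 7*I/5, 0]; row 2: [0, 22/15 - 7*I/5]


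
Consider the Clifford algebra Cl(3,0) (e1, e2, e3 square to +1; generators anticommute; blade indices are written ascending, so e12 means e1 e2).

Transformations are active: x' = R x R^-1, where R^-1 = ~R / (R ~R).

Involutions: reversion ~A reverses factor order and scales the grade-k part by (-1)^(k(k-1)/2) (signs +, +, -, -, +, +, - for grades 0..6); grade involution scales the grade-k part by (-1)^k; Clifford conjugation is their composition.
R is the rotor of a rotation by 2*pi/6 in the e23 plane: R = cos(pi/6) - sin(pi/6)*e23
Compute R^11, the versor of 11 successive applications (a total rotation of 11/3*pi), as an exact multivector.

Rotor phase runs at HALF the rotation angle; powers of one rotor simply add phase, so after 11 steps in e23 the phase is 11*pi/6 = 11*pi/6 and R^11 = cos(11*pi/6) - sin(11*pi/6)*e23.
cos(11*pi/6) = sqrt(3)/2 and sin(11*pi/6) = -1/2, so R^11 = sqrt(3)/2 + 1/2*e23. The net rotation is 5/3*pi (after discarding 1 full turn, each of which contributes a factor -1 to the rotor); the rotor keeps the half-angle phase exactly.
Answer: sqrt(3)/2 + 1/2*e23


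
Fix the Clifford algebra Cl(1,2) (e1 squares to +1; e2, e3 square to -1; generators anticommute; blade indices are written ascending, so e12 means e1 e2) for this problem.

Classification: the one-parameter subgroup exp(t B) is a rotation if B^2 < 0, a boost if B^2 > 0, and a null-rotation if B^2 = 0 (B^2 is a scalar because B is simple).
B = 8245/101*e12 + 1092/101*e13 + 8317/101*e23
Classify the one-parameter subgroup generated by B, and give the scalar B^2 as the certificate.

B^2 term by term: the squares give (8245/101)^2*(e12)^2 + (1092/101)^2*(e13)^2 + (8317/101)^2*(e23)^2 = 67980025/10201*(+1) + 1192464/10201*(+1) + 69172489/10201*(-1) = 0 (each basis 2-blade squares to minus the product of its generators' squares); cross terms between blades sharing an index anticommute and cancel. So B^2 = 0.
Answer: null-rotation, certificate B^2 = 0. The class reads off the invariant scalar 0 directly.


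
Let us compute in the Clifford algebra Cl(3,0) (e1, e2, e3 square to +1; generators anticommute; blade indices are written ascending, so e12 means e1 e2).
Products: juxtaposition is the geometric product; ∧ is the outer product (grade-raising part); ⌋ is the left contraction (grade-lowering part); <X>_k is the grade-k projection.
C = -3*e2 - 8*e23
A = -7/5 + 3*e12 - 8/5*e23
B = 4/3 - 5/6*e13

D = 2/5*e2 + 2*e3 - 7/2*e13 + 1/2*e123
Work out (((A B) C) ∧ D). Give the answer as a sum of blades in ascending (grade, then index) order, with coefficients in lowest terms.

step 1: -28/15 + 16/3*e12 + 7/6*e13 + 11/30*e23
step 2: 44/15 - 16*e1 + 28/5*e2 + 11/10*e3 + 28/3*e12 - 128/3*e13 + 224/15*e23 + 7/2*e123
step 3: 88/75*e2 + 88/15*e3 - 32/5*e12 - 634/15*e13 + 269/25*e23 + 284/5*e123
Answer: 88/75*e2 + 88/15*e3 - 32/5*e12 - 634/15*e13 + 269/25*e23 + 284/5*e123


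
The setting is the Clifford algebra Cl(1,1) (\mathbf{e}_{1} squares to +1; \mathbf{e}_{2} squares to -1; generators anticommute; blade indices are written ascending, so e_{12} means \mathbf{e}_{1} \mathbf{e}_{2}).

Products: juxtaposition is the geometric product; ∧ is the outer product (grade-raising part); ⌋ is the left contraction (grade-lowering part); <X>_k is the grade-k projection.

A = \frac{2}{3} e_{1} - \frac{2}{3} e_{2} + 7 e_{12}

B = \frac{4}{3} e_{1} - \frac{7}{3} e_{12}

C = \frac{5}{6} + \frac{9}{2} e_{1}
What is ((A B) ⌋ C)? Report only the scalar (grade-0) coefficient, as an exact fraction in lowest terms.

step 1: -\frac{139}{9} + \frac{14}{9} e_{1} - \frac{98}{9} e_{2} + \frac{8}{9} e_{12}
step 2: -\frac{317}{54} - \frac{139}{2} e_{1}
Answer: -\frac{317}{54}


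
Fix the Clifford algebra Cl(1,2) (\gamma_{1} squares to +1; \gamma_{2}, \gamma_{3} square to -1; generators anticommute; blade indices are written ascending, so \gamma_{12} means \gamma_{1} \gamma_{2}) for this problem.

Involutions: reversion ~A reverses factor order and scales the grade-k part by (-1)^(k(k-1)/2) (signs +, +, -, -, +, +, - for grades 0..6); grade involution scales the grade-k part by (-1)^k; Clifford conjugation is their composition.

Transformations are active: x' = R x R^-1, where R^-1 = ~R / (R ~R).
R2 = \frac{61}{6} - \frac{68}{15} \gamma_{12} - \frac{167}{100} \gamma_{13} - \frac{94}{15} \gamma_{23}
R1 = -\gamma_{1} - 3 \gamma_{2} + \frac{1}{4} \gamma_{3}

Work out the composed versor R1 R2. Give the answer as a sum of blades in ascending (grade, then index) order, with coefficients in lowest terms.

Distribute over the terms of R1 (each basis-blade product reordered to ascending indices, repeated generators contracted through their squares):
(-\gamma_{1}) R2 = -\frac{61}{6} \gamma_{1} + \frac{68}{15} \gamma_{2} + \frac{167}{100} \gamma_{3} + \frac{94}{15} \gamma_{123}
(-3 \gamma_{2}) R2 = \frac{68}{5} \gamma_{1} - \frac{61}{2} \gamma_{2} - \frac{94}{5} \gamma_{3} - \frac{501}{100} \gamma_{123}
(\frac{1}{4} \gamma_{3}) R2 = -\frac{167}{400} \gamma_{1} - \frac{47}{30} \gamma_{2} + \frac{61}{24} \gamma_{3} - \frac{17}{15} \gamma_{123}
Summing the partial products and collecting blades:
Answer: \frac{3619}{1200} \gamma_{1} - \frac{413}{15} \gamma_{2} - \frac{8753}{600} \gamma_{3} + \frac{37}{300} \gamma_{123}


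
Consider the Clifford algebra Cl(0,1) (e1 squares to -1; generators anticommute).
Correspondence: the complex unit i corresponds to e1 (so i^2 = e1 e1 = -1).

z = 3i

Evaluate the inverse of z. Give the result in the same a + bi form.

In blades: z = 3*e1.
With qbar = -3*e1 (scalar fixed, mapped units negated), z qbar = 9 (the sum of squared coefficients), so z^-1 = qbar / (9) = -1/3*e1; translating back:
Answer: -1/3*i


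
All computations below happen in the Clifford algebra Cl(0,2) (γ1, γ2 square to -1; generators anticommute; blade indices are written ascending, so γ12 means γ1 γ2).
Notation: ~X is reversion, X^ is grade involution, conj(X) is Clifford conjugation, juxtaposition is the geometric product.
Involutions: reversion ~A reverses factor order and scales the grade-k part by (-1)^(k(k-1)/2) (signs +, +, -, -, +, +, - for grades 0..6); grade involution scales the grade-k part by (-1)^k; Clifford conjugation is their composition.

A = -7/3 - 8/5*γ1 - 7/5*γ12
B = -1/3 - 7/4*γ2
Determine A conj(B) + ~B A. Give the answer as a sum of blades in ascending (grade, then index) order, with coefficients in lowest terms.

first term: 7/9 + 179/60*γ1 - 49/12*γ2 - 7/3*γ12
second term: 7/9 + 179/60*γ1 + 49/12*γ2 - 7/3*γ12
Answer: 14/9 + 179/30*γ1 - 14/3*γ12


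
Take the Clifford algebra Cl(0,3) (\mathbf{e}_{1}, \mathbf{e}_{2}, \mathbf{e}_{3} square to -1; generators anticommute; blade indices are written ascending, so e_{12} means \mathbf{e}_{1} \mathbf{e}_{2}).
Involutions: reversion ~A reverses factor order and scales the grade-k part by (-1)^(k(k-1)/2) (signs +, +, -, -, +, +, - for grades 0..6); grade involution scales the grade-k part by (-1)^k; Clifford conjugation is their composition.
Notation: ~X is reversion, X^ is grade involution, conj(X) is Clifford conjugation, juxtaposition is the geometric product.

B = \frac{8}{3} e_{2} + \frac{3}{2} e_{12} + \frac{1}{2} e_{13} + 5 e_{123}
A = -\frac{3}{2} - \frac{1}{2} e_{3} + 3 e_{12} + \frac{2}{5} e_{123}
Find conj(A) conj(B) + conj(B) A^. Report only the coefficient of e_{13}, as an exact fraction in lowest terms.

first term: -\frac{5}{2} - \frac{33}{4} e_{1} + \frac{19}{5} e_{2} + \frac{78}{5} e_{3} - \frac{1}{4} e_{12} - \frac{19}{60} e_{13} + \frac{17}{6} e_{23} - \frac{33}{4} e_{123}
second term: \frac{5}{2} - \frac{31}{4} e_{1} + \frac{21}{5} e_{2} - \frac{78}{5} e_{3} - \frac{1}{4} e_{12} + \frac{109}{60} e_{13} + \frac{1}{6} e_{23} - \frac{33}{4} e_{123}
Answer: \frac{3}{2}
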